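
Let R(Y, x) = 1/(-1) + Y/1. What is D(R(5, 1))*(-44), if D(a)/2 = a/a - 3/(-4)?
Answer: -154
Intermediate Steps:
R(Y, x) = -1 + Y (R(Y, x) = 1*(-1) + Y*1 = -1 + Y)
D(a) = 7/2 (D(a) = 2*(a/a - 3/(-4)) = 2*(1 - 3*(-1/4)) = 2*(1 + 3/4) = 2*(7/4) = 7/2)
D(R(5, 1))*(-44) = (7/2)*(-44) = -154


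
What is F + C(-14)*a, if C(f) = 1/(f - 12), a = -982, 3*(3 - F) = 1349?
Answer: -15947/39 ≈ -408.90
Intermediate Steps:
F = -1340/3 (F = 3 - ⅓*1349 = 3 - 1349/3 = -1340/3 ≈ -446.67)
C(f) = 1/(-12 + f)
F + C(-14)*a = -1340/3 - 982/(-12 - 14) = -1340/3 - 982/(-26) = -1340/3 - 1/26*(-982) = -1340/3 + 491/13 = -15947/39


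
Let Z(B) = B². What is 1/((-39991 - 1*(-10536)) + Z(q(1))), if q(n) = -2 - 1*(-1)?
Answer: -1/29454 ≈ -3.3951e-5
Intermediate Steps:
q(n) = -1 (q(n) = -2 + 1 = -1)
1/((-39991 - 1*(-10536)) + Z(q(1))) = 1/((-39991 - 1*(-10536)) + (-1)²) = 1/((-39991 + 10536) + 1) = 1/(-29455 + 1) = 1/(-29454) = -1/29454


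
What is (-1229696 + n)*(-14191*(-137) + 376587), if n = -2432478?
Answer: -8499004959196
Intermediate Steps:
(-1229696 + n)*(-14191*(-137) + 376587) = (-1229696 - 2432478)*(-14191*(-137) + 376587) = -3662174*(1944167 + 376587) = -3662174*2320754 = -8499004959196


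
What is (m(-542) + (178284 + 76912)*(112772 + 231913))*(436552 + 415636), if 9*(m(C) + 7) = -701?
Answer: 674643236085284288/9 ≈ 7.4960e+16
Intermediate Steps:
m(C) = -764/9 (m(C) = -7 + (1/9)*(-701) = -7 - 701/9 = -764/9)
(m(-542) + (178284 + 76912)*(112772 + 231913))*(436552 + 415636) = (-764/9 + (178284 + 76912)*(112772 + 231913))*(436552 + 415636) = (-764/9 + 255196*344685)*852188 = (-764/9 + 87962233260)*852188 = (791660098576/9)*852188 = 674643236085284288/9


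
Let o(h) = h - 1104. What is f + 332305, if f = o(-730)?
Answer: 330471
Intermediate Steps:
o(h) = -1104 + h
f = -1834 (f = -1104 - 730 = -1834)
f + 332305 = -1834 + 332305 = 330471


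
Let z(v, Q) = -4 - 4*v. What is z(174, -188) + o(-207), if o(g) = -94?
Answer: -794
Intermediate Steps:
z(174, -188) + o(-207) = (-4 - 4*174) - 94 = (-4 - 696) - 94 = -700 - 94 = -794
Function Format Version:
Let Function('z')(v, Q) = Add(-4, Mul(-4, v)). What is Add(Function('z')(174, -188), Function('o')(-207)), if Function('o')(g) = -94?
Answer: -794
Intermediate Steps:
Add(Function('z')(174, -188), Function('o')(-207)) = Add(Add(-4, Mul(-4, 174)), -94) = Add(Add(-4, -696), -94) = Add(-700, -94) = -794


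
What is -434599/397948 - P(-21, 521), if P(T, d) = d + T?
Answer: -199408599/397948 ≈ -501.09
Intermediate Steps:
P(T, d) = T + d
-434599/397948 - P(-21, 521) = -434599/397948 - (-21 + 521) = -434599*1/397948 - 1*500 = -434599/397948 - 500 = -199408599/397948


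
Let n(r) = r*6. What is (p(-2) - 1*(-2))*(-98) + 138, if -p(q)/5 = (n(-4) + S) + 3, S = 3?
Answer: -8878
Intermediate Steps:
n(r) = 6*r
p(q) = 90 (p(q) = -5*((6*(-4) + 3) + 3) = -5*((-24 + 3) + 3) = -5*(-21 + 3) = -5*(-18) = 90)
(p(-2) - 1*(-2))*(-98) + 138 = (90 - 1*(-2))*(-98) + 138 = (90 + 2)*(-98) + 138 = 92*(-98) + 138 = -9016 + 138 = -8878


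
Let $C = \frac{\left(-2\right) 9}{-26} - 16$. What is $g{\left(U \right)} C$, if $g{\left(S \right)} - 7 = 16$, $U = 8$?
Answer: $- \frac{4577}{13} \approx -352.08$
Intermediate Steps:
$g{\left(S \right)} = 23$ ($g{\left(S \right)} = 7 + 16 = 23$)
$C = - \frac{199}{13}$ ($C = \left(-18\right) \left(- \frac{1}{26}\right) - 16 = \frac{9}{13} - 16 = - \frac{199}{13} \approx -15.308$)
$g{\left(U \right)} C = 23 \left(- \frac{199}{13}\right) = - \frac{4577}{13}$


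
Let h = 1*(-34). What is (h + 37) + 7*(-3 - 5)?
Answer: -53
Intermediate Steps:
h = -34
(h + 37) + 7*(-3 - 5) = (-34 + 37) + 7*(-3 - 5) = 3 + 7*(-8) = 3 - 56 = -53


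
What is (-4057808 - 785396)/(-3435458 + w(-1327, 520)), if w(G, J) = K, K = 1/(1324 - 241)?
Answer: 5245189932/3720601013 ≈ 1.4098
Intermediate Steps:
K = 1/1083 ≈ 0.00092336
w(G, J) = 1/1083
(-4057808 - 785396)/(-3435458 + w(-1327, 520)) = (-4057808 - 785396)/(-3435458 + 1/1083) = -4843204/(-3720601013/1083) = -4843204*(-1083/3720601013) = 5245189932/3720601013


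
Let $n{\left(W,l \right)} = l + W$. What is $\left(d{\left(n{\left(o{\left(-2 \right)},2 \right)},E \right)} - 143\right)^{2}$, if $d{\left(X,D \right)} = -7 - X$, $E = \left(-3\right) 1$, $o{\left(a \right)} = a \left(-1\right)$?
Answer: $23716$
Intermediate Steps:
$o{\left(a \right)} = - a$
$n{\left(W,l \right)} = W + l$
$E = -3$
$\left(d{\left(n{\left(o{\left(-2 \right)},2 \right)},E \right)} - 143\right)^{2} = \left(\left(-7 - \left(\left(-1\right) \left(-2\right) + 2\right)\right) - 143\right)^{2} = \left(\left(-7 - \left(2 + 2\right)\right) - 143\right)^{2} = \left(\left(-7 - 4\right) - 143\right)^{2} = \left(-11 - 143\right)^{2} = \left(-154\right)^{2} = 23716$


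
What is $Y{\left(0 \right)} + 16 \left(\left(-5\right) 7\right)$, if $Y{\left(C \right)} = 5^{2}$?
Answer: $-535$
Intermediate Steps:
$Y{\left(C \right)} = 25$
$Y{\left(0 \right)} + 16 \left(\left(-5\right) 7\right) = 25 + 16 \left(\left(-5\right) 7\right) = 25 + 16 \left(-35\right) = 25 - 560 = -535$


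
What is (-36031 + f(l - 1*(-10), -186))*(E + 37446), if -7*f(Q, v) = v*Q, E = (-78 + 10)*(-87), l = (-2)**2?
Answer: -1546245558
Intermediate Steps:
l = 4
E = 5916 (E = -68*(-87) = 5916)
f(Q, v) = -Q*v/7 (f(Q, v) = -v*Q/7 = -Q*v/7)
(-36031 + f(l - 1*(-10), -186))*(E + 37446) = (-36031 - 1/7*(4 - 1*(-10))*(-186))*(5916 + 37446) = (-36031 - 1/7*(4 + 10)*(-186))*43362 = (-36031 - 1/7*14*(-186))*43362 = (-36031 + 372)*43362 = -35659*43362 = -1546245558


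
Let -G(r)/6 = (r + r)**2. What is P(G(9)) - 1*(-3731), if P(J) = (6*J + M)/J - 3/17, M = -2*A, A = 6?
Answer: 10291229/2754 ≈ 3736.8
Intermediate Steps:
M = -12 (M = -2*6 = -12)
G(r) = -24*r**2 (G(r) = -6*(r + r)**2 = -6*4*r**2 = -24*r**2)
P(J) = -3/17 + (-12 + 6*J)/J (P(J) = (6*J - 12)/J - 3/17 = (-12 + 6*J)/J - 3*1/17 = (-12 + 6*J)/J - 3/17 = -3/17 + (-12 + 6*J)/J)
P(G(9)) - 1*(-3731) = (99/17 - 12/((-24*9**2))) - 1*(-3731) = (99/17 - 12/((-24*81))) + 3731 = (99/17 - 12/(-1944)) + 3731 = (99/17 - 12*(-1/1944)) + 3731 = (99/17 + 1/162) + 3731 = 16055/2754 + 3731 = 10291229/2754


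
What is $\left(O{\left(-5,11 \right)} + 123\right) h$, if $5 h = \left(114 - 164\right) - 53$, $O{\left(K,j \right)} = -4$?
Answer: $- \frac{12257}{5} \approx -2451.4$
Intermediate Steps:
$h = - \frac{103}{5}$ ($h = \frac{\left(114 - 164\right) - 53}{5} = \frac{-50 - 53}{5} = \frac{1}{5} \left(-103\right) = - \frac{103}{5} \approx -20.6$)
$\left(O{\left(-5,11 \right)} + 123\right) h = \left(-4 + 123\right) \left(- \frac{103}{5}\right) = 119 \left(- \frac{103}{5}\right) = - \frac{12257}{5}$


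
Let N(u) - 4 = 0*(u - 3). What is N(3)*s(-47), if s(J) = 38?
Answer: 152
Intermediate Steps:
N(u) = 4 (N(u) = 4 + 0*(u - 3) = 4 + 0*(-3 + u) = 4 + 0 = 4)
N(3)*s(-47) = 4*38 = 152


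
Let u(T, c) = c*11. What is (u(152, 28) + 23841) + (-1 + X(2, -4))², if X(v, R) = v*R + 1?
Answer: 24213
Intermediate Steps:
X(v, R) = 1 + R*v (X(v, R) = R*v + 1 = 1 + R*v)
u(T, c) = 11*c
(u(152, 28) + 23841) + (-1 + X(2, -4))² = (11*28 + 23841) + (-1 + (1 - 4*2))² = (308 + 23841) + (-1 + (1 - 8))² = 24149 + (-1 - 7)² = 24149 + (-8)² = 24149 + 64 = 24213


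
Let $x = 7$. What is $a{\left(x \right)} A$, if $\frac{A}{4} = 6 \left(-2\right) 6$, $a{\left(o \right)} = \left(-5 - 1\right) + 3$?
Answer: $864$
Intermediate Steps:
$a{\left(o \right)} = -3$ ($a{\left(o \right)} = -6 + 3 = -3$)
$A = -288$ ($A = 4 \cdot 6 \left(-2\right) 6 = 4 \left(\left(-12\right) 6\right) = 4 \left(-72\right) = -288$)
$a{\left(x \right)} A = \left(-3\right) \left(-288\right) = 864$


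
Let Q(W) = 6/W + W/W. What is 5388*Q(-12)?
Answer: 2694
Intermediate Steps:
Q(W) = 1 + 6/W (Q(W) = 6/W + 1 = 1 + 6/W)
5388*Q(-12) = 5388*((6 - 12)/(-12)) = 5388*(-1/12*(-6)) = 5388*(½) = 2694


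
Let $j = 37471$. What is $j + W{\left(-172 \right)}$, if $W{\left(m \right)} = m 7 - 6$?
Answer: $36261$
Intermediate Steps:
$W{\left(m \right)} = -6 + 7 m$ ($W{\left(m \right)} = 7 m - 6 = -6 + 7 m$)
$j + W{\left(-172 \right)} = 37471 + \left(-6 + 7 \left(-172\right)\right) = 37471 - 1210 = 36261$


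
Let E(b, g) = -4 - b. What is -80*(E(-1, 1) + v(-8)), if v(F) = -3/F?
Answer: 210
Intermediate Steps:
-80*(E(-1, 1) + v(-8)) = -80*((-4 - 1*(-1)) - 3/(-8)) = -80*((-4 + 1) - 3*(-⅛)) = -80*(-3 + 3/8) = -80*(-21/8) = 210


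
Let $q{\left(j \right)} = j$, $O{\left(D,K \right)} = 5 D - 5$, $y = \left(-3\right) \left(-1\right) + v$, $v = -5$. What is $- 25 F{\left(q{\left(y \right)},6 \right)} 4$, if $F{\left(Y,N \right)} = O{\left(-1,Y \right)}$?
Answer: $1000$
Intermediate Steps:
$y = -2$ ($y = \left(-3\right) \left(-1\right) - 5 = 3 - 5 = -2$)
$O{\left(D,K \right)} = -5 + 5 D$
$F{\left(Y,N \right)} = -10$ ($F{\left(Y,N \right)} = -5 + 5 \left(-1\right) = -5 - 5 = -10$)
$- 25 F{\left(q{\left(y \right)},6 \right)} 4 = \left(-25\right) \left(-10\right) 4 = 250 \cdot 4 = 1000$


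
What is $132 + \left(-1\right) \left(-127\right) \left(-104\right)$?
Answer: $-13076$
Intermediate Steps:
$132 + \left(-1\right) \left(-127\right) \left(-104\right) = 132 + 127 \left(-104\right) = 132 - 13208 = -13076$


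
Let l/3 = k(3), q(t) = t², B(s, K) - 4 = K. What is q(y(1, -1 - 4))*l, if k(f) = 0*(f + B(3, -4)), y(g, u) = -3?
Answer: 0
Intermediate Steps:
B(s, K) = 4 + K
k(f) = 0 (k(f) = 0*(f + (4 - 4)) = 0*(f + 0) = 0*f = 0)
l = 0 (l = 3*0 = 0)
q(y(1, -1 - 4))*l = (-3)²*0 = 9*0 = 0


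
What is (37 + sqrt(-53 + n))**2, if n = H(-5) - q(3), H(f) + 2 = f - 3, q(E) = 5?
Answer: 1301 + 148*I*sqrt(17) ≈ 1301.0 + 610.22*I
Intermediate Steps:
H(f) = -5 + f (H(f) = -2 + (f - 3) = -2 + (-3 + f) = -5 + f)
n = -15 (n = (-5 - 5) - 1*5 = -10 - 5 = -15)
(37 + sqrt(-53 + n))**2 = (37 + sqrt(-53 - 15))**2 = (37 + sqrt(-68))**2 = (37 + 2*I*sqrt(17))**2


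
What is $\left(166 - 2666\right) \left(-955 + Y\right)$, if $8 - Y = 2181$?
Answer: $7820000$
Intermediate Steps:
$Y = -2173$ ($Y = 8 - 2181 = -2173$)
$\left(166 - 2666\right) \left(-955 + Y\right) = \left(166 - 2666\right) \left(-955 - 2173\right) = \left(-2500\right) \left(-3128\right) = 7820000$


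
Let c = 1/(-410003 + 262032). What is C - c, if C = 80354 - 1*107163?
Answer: -3966954538/147971 ≈ -26809.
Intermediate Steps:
C = -26809 (C = 80354 - 107163 = -26809)
c = -1/147971 (c = 1/(-147971) = -1/147971 ≈ -6.7581e-6)
C - c = -26809 - 1*(-1/147971) = -26809 + 1/147971 = -3966954538/147971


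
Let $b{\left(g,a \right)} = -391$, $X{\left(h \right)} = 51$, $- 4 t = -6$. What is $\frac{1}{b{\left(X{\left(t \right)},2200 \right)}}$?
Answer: $- \frac{1}{391} \approx -0.0025575$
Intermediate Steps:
$t = \frac{3}{2}$ ($t = \left(- \frac{1}{4}\right) \left(-6\right) = \frac{3}{2} \approx 1.5$)
$\frac{1}{b{\left(X{\left(t \right)},2200 \right)}} = \frac{1}{-391} = - \frac{1}{391}$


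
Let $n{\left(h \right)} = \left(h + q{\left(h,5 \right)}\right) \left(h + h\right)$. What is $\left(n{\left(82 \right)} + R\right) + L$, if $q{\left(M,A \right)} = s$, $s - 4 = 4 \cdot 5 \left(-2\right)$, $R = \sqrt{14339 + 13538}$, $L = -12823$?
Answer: $-5279 + \sqrt{27877} \approx -5112.0$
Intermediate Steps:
$R = \sqrt{27877} \approx 166.96$
$s = -36$ ($s = 4 + 4 \cdot 5 \left(-2\right) = 4 + 20 \left(-2\right) = 4 - 40 = -36$)
$q{\left(M,A \right)} = -36$
$n{\left(h \right)} = 2 h \left(-36 + h\right)$ ($n{\left(h \right)} = \left(h - 36\right) \left(h + h\right) = \left(-36 + h\right) 2 h = 2 h \left(-36 + h\right)$)
$\left(n{\left(82 \right)} + R\right) + L = \left(2 \cdot 82 \left(-36 + 82\right) + \sqrt{27877}\right) - 12823 = \left(2 \cdot 82 \cdot 46 + \sqrt{27877}\right) - 12823 = \left(7544 + \sqrt{27877}\right) - 12823 = -5279 + \sqrt{27877}$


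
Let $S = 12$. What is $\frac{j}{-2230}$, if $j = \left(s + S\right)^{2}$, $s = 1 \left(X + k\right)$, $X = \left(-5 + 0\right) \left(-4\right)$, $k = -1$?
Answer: $- \frac{961}{2230} \approx -0.43094$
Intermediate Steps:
$X = 20$ ($X = \left(-5\right) \left(-4\right) = 20$)
$s = 19$ ($s = 1 \left(20 - 1\right) = 1 \cdot 19 = 19$)
$j = 961$ ($j = \left(19 + 12\right)^{2} = 31^{2} = 961$)
$\frac{j}{-2230} = \frac{961}{-2230} = 961 \left(- \frac{1}{2230}\right) = - \frac{961}{2230}$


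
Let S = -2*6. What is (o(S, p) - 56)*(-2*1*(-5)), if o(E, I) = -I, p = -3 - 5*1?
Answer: -480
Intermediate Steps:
p = -8 (p = -3 - 5 = -8)
S = -12
(o(S, p) - 56)*(-2*1*(-5)) = (-1*(-8) - 56)*(-2*1*(-5)) = (8 - 56)*(-2*(-5)) = -48*10 = -480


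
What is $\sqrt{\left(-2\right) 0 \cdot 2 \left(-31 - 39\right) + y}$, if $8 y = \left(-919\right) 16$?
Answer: $i \sqrt{1838} \approx 42.872 i$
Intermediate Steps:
$y = -1838$ ($y = \frac{\left(-919\right) 16}{8} = \frac{1}{8} \left(-14704\right) = -1838$)
$\sqrt{\left(-2\right) 0 \cdot 2 \left(-31 - 39\right) + y} = \sqrt{\left(-2\right) 0 \cdot 2 \left(-31 - 39\right) - 1838} = \sqrt{0 \cdot 2 \left(-70\right) - 1838} = \sqrt{0 \left(-70\right) - 1838} = \sqrt{0 - 1838} = \sqrt{-1838} = i \sqrt{1838}$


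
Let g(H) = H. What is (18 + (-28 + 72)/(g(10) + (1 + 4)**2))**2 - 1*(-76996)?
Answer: 94774376/1225 ≈ 77367.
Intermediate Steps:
(18 + (-28 + 72)/(g(10) + (1 + 4)**2))**2 - 1*(-76996) = (18 + (-28 + 72)/(10 + (1 + 4)**2))**2 - 1*(-76996) = (18 + 44/(10 + 5**2))**2 + 76996 = (18 + 44/(10 + 25))**2 + 76996 = (18 + 44/35)**2 + 76996 = (674/35)**2 + 76996 = 454276/1225 + 76996 = 94774376/1225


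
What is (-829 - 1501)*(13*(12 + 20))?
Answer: -969280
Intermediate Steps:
(-829 - 1501)*(13*(12 + 20)) = -30290*32 = -2330*416 = -969280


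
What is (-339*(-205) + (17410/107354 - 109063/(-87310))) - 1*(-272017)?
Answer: 1600515876779641/4686538870 ≈ 3.4151e+5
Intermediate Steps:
(-339*(-205) + (17410/107354 - 109063/(-87310))) - 1*(-272017) = (69495 + (17410*(1/107354) - 109063*(-1/87310))) + 272017 = (69495 + (8705/53677 + 109063/87310)) + 272017 = (69495 + 6614208201/4686538870) + 272017 = 325697632978851/4686538870 + 272017 = 1600515876779641/4686538870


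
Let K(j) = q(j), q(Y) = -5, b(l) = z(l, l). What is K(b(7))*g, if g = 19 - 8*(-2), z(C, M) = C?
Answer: -175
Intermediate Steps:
b(l) = l
K(j) = -5
g = 35 (g = 19 + 16 = 35)
K(b(7))*g = -5*35 = -175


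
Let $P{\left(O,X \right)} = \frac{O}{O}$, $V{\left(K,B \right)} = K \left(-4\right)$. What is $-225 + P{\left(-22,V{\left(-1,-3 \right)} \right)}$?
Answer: $-224$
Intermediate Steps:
$V{\left(K,B \right)} = - 4 K$
$P{\left(O,X \right)} = 1$
$-225 + P{\left(-22,V{\left(-1,-3 \right)} \right)} = -225 + 1 = -224$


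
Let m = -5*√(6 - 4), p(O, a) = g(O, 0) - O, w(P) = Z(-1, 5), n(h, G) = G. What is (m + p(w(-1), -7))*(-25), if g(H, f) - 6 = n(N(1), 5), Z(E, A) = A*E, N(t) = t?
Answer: -400 + 125*√2 ≈ -223.22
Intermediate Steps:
w(P) = -5 (w(P) = 5*(-1) = -5)
g(H, f) = 11 (g(H, f) = 6 + 5 = 11)
p(O, a) = 11 - O
m = -5*√2 ≈ -7.0711
(m + p(w(-1), -7))*(-25) = (-5*√2 + (11 - 1*(-5)))*(-25) = (-5*√2 + (11 + 5))*(-25) = (-5*√2 + 16)*(-25) = (16 - 5*√2)*(-25) = -400 + 125*√2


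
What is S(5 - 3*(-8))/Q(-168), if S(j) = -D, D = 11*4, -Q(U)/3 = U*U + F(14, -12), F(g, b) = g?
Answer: 22/42357 ≈ 0.00051939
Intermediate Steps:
Q(U) = -42 - 3*U² (Q(U) = -3*(U*U + 14) = -3*(U² + 14) = -3*(14 + U²) = -42 - 3*U²)
D = 44
S(j) = -44 (S(j) = -1*44 = -44)
S(5 - 3*(-8))/Q(-168) = -44/(-42 - 3*(-168)²) = -44/(-42 - 3*28224) = -44/(-42 - 84672) = -44/(-84714) = -44*(-1/84714) = 22/42357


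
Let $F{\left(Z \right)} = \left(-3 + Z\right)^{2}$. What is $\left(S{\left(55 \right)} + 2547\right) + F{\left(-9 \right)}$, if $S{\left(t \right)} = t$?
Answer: $2746$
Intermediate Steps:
$\left(S{\left(55 \right)} + 2547\right) + F{\left(-9 \right)} = \left(55 + 2547\right) + \left(-3 - 9\right)^{2} = 2602 + \left(-12\right)^{2} = 2602 + 144 = 2746$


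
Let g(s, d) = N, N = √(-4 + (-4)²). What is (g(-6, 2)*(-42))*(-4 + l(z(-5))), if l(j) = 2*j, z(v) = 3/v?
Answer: 2184*√3/5 ≈ 756.56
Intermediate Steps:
N = 2*√3 (N = √(-4 + 16) = √12 = 2*√3 ≈ 3.4641)
g(s, d) = 2*√3
(g(-6, 2)*(-42))*(-4 + l(z(-5))) = ((2*√3)*(-42))*(-4 + 2*(3/(-5))) = (-84*√3)*(-4 + 2*(3*(-⅕))) = (-84*√3)*(-4 + 2*(-⅗)) = (-84*√3)*(-4 - 6/5) = -84*√3*(-26/5) = 2184*√3/5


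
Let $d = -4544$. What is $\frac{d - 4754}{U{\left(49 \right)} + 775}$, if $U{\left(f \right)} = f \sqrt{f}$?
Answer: $- \frac{4649}{559} \approx -8.3166$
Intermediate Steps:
$U{\left(f \right)} = f^{\frac{3}{2}}$
$\frac{d - 4754}{U{\left(49 \right)} + 775} = \frac{-4544 - 4754}{49^{\frac{3}{2}} + 775} = - \frac{9298}{343 + 775} = - \frac{9298}{1118} = \left(-9298\right) \frac{1}{1118} = - \frac{4649}{559}$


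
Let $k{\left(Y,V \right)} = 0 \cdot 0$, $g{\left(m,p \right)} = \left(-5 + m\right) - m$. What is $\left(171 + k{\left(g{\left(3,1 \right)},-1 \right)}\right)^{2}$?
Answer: $29241$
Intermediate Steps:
$g{\left(m,p \right)} = -5$
$k{\left(Y,V \right)} = 0$
$\left(171 + k{\left(g{\left(3,1 \right)},-1 \right)}\right)^{2} = \left(171 + 0\right)^{2} = 171^{2} = 29241$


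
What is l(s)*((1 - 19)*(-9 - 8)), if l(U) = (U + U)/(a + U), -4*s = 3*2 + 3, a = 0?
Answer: 612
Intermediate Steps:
s = -9/4 (s = -(3*2 + 3)/4 = -(6 + 3)/4 = -¼*9 = -9/4 ≈ -2.2500)
l(U) = 2 (l(U) = (U + U)/(0 + U) = (2*U)/U = 2)
l(s)*((1 - 19)*(-9 - 8)) = 2*((1 - 19)*(-9 - 8)) = 2*(-18*(-17)) = 2*306 = 612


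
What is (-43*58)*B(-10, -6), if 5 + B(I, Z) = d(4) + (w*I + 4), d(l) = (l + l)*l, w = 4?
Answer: 22446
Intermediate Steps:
d(l) = 2*l² (d(l) = (2*l)*l = 2*l²)
B(I, Z) = 31 + 4*I (B(I, Z) = -5 + (2*4² + (4*I + 4)) = -5 + (2*16 + (4 + 4*I)) = -5 + (32 + (4 + 4*I)) = -5 + (36 + 4*I) = 31 + 4*I)
(-43*58)*B(-10, -6) = (-43*58)*(31 + 4*(-10)) = -2494*(31 - 40) = -2494*(-9) = 22446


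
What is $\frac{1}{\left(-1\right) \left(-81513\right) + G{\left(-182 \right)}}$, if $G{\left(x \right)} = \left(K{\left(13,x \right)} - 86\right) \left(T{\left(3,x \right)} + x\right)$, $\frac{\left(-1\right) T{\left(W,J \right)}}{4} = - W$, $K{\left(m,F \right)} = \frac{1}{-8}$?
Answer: $\frac{4}{384617} \approx 1.04 \cdot 10^{-5}$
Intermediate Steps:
$K{\left(m,F \right)} = - \frac{1}{8}$
$T{\left(W,J \right)} = 4 W$ ($T{\left(W,J \right)} = - 4 \left(- W\right) = 4 W$)
$G{\left(x \right)} = - \frac{2067}{2} - \frac{689 x}{8}$ ($G{\left(x \right)} = \left(- \frac{1}{8} - 86\right) \left(4 \cdot 3 + x\right) = \left(- \frac{1}{8} - 86\right) \left(12 + x\right) = - \frac{689 \left(12 + x\right)}{8} = - \frac{2067}{2} - \frac{689 x}{8}$)
$\frac{1}{\left(-1\right) \left(-81513\right) + G{\left(-182 \right)}} = \frac{1}{\left(-1\right) \left(-81513\right) - - \frac{58565}{4}} = \frac{1}{81513 + \left(- \frac{2067}{2} + \frac{62699}{4}\right)} = \frac{1}{81513 + \frac{58565}{4}} = \frac{1}{\frac{384617}{4}} = \frac{4}{384617}$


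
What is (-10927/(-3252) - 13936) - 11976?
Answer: -84254897/3252 ≈ -25909.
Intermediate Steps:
(-10927/(-3252) - 13936) - 11976 = (-10927*(-1/3252) - 13936) - 11976 = (10927/3252 - 13936) - 11976 = -45308945/3252 - 11976 = -84254897/3252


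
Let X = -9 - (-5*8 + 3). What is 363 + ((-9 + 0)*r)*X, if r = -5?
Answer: 1623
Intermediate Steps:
X = 28 (X = -9 - (-40 + 3) = -9 - 1*(-37) = -9 + 37 = 28)
363 + ((-9 + 0)*r)*X = 363 + ((-9 + 0)*(-5))*28 = 363 - 9*(-5)*28 = 363 + 45*28 = 363 + 1260 = 1623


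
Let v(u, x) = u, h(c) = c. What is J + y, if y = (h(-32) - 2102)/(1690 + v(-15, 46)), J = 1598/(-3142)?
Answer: -4690839/2631425 ≈ -1.7826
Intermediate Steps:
J = -799/1571 (J = 1598*(-1/3142) = -799/1571 ≈ -0.50859)
y = -2134/1675 (y = (-32 - 2102)/(1690 - 15) = -2134/1675 ≈ -1.2740)
J + y = -799/1571 - 2134/1675 = -4690839/2631425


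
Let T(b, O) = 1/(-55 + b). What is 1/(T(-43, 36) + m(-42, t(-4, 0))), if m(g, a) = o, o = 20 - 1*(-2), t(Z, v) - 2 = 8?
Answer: 98/2155 ≈ 0.045476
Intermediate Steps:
t(Z, v) = 10 (t(Z, v) = 2 + 8 = 10)
o = 22 (o = 20 + 2 = 22)
m(g, a) = 22
1/(T(-43, 36) + m(-42, t(-4, 0))) = 1/(1/(-55 - 43) + 22) = 1/(1/(-98) + 22) = 1/(-1/98 + 22) = 1/(2155/98) = 98/2155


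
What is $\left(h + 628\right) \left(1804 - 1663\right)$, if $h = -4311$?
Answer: $-519303$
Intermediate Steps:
$\left(h + 628\right) \left(1804 - 1663\right) = \left(-4311 + 628\right) \left(1804 - 1663\right) = \left(-3683\right) 141 = -519303$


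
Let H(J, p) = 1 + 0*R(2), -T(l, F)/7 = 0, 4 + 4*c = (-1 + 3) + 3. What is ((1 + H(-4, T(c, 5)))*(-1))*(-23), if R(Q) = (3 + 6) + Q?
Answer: 46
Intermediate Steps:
R(Q) = 9 + Q
c = 1/4 (c = -1 + ((-1 + 3) + 3)/4 = -1 + (2 + 3)/4 = -1 + (1/4)*5 = -1 + 5/4 = 1/4 ≈ 0.25000)
T(l, F) = 0 (T(l, F) = -7*0 = 0)
H(J, p) = 1 (H(J, p) = 1 + 0*(9 + 2) = 1 + 0*11 = 1 + 0 = 1)
((1 + H(-4, T(c, 5)))*(-1))*(-23) = ((1 + 1)*(-1))*(-23) = (2*(-1))*(-23) = -2*(-23) = 46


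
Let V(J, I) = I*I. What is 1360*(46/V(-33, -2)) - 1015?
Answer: 14625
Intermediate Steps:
V(J, I) = I**2
1360*(46/V(-33, -2)) - 1015 = 1360*(46/((-2)**2)) - 1015 = 1360*(46/4) - 1015 = 1360*(46*(1/4)) - 1015 = 1360*(23/2) - 1015 = 15640 - 1015 = 14625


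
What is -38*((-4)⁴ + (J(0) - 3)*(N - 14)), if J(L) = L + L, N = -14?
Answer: -12920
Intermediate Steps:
J(L) = 2*L
-38*((-4)⁴ + (J(0) - 3)*(N - 14)) = -38*((-4)⁴ + (2*0 - 3)*(-14 - 14)) = -38*(256 + (0 - 3)*(-28)) = -38*(256 - 3*(-28)) = -38*(256 + 84) = -38*340 = -12920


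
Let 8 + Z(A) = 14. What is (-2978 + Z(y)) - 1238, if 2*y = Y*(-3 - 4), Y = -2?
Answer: -4210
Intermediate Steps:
y = 7 (y = (-2*(-3 - 4))/2 = (-2*(-7))/2 = (½)*14 = 7)
Z(A) = 6 (Z(A) = -8 + 14 = 6)
(-2978 + Z(y)) - 1238 = (-2978 + 6) - 1238 = -2972 - 1238 = -4210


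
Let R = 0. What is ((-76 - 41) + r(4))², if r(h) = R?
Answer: 13689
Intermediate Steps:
r(h) = 0
((-76 - 41) + r(4))² = ((-76 - 41) + 0)² = (-117 + 0)² = (-117)² = 13689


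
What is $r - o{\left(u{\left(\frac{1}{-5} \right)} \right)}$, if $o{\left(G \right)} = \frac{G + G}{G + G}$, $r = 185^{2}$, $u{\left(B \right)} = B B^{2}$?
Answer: $34224$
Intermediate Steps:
$u{\left(B \right)} = B^{3}$
$r = 34225$
$o{\left(G \right)} = 1$ ($o{\left(G \right)} = \frac{2 G}{2 G} = 2 G \frac{1}{2 G} = 1$)
$r - o{\left(u{\left(\frac{1}{-5} \right)} \right)} = 34225 - 1 = 34224$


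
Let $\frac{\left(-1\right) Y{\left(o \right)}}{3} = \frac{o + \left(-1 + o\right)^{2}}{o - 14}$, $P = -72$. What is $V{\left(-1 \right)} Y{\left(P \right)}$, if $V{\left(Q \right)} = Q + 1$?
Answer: $0$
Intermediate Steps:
$V{\left(Q \right)} = 1 + Q$
$Y{\left(o \right)} = - \frac{3 \left(o + \left(-1 + o\right)^{2}\right)}{-14 + o}$ ($Y{\left(o \right)} = - 3 \frac{o + \left(-1 + o\right)^{2}}{o - 14} = - 3 \frac{o + \left(-1 + o\right)^{2}}{-14 + o} = - \frac{3 \left(o + \left(-1 + o\right)^{2}\right)}{-14 + o}$)
$V{\left(-1 \right)} Y{\left(P \right)} = \left(1 - 1\right) \frac{3 \left(-1 - 72 - \left(-72\right)^{2}\right)}{-14 - 72} = 0 \frac{3 \left(-1 - 72 - 5184\right)}{-86} = 0 \cdot 3 \left(- \frac{1}{86}\right) \left(-1 - 72 - 5184\right) = 0 \cdot 3 \left(- \frac{1}{86}\right) \left(-5257\right) = 0 \cdot \frac{15771}{86} = 0$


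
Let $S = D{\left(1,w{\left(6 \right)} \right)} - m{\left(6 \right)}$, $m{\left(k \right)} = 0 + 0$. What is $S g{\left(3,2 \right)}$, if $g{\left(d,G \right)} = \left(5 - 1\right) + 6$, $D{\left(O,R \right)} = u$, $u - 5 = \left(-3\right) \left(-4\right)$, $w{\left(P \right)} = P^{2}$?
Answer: $170$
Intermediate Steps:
$u = 17$ ($u = 5 - -12 = 5 + 12 = 17$)
$m{\left(k \right)} = 0$
$D{\left(O,R \right)} = 17$
$g{\left(d,G \right)} = 10$ ($g{\left(d,G \right)} = 4 + 6 = 10$)
$S = 17$ ($S = 17 - 0 = 17 + 0 = 17$)
$S g{\left(3,2 \right)} = 17 \cdot 10 = 170$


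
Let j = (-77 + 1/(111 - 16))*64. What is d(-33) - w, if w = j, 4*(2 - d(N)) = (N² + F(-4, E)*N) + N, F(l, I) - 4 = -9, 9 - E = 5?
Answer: 1757149/380 ≈ 4624.1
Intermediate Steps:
E = 4 (E = 9 - 1*5 = 9 - 5 = 4)
F(l, I) = -5 (F(l, I) = 4 - 9 = -5)
d(N) = 2 + N - N²/4 (d(N) = 2 - ((N² - 5*N) + N)/4 = 2 - (N² - 4*N)/4 = 2 + (N - N²/4) = 2 + N - N²/4)
j = -468096/95 (j = (-77 + 1/95)*64 = -7314/95*64 = -468096/95 ≈ -4927.3)
w = -468096/95 ≈ -4927.3
d(-33) - w = (2 - 33 - ¼*(-33)²) - 1*(-468096/95) = (2 - 33 - ¼*1089) + 468096/95 = (2 - 33 - 1089/4) + 468096/95 = -1213/4 + 468096/95 = 1757149/380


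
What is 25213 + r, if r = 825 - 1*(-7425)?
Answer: 33463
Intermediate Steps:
r = 8250 (r = 825 + 7425 = 8250)
25213 + r = 25213 + 8250 = 33463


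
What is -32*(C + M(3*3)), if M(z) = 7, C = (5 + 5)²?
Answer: -3424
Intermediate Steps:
C = 100 (C = 10² = 100)
-32*(C + M(3*3)) = -32*(100 + 7) = -32*107 = -3424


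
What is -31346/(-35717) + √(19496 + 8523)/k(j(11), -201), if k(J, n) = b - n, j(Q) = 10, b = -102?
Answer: 31346/35717 + √28019/99 ≈ 2.5684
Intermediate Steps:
k(J, n) = -102 - n
-31346/(-35717) + √(19496 + 8523)/k(j(11), -201) = -31346/(-35717) + √(19496 + 8523)/(-102 - 1*(-201)) = -31346*(-1/35717) + √28019/(-102 + 201) = 31346/35717 + √28019/99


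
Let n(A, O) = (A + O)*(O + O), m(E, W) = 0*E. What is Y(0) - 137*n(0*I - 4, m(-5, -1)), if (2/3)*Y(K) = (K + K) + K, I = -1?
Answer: 0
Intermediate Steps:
m(E, W) = 0
Y(K) = 9*K/2 (Y(K) = 3*((K + K) + K)/2 = 3*(2*K + K)/2 = 3*(3*K)/2 = 9*K/2)
n(A, O) = 2*O*(A + O) (n(A, O) = (A + O)*(2*O) = 2*O*(A + O))
Y(0) - 137*n(0*I - 4, m(-5, -1)) = (9/2)*0 - 274*0*((0*(-1) - 4) + 0) = 0 - 274*0*((0 - 4) + 0) = 0 - 274*0*(-4 + 0) = 0 - 274*0*(-4) = 0 - 137*0 = 0 + 0 = 0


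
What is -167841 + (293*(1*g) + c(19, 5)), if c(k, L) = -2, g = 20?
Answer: -161983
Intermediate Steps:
-167841 + (293*(1*g) + c(19, 5)) = -167841 + (293*(1*20) - 2) = -167841 + (293*20 - 2) = -167841 + (5860 - 2) = -167841 + 5858 = -161983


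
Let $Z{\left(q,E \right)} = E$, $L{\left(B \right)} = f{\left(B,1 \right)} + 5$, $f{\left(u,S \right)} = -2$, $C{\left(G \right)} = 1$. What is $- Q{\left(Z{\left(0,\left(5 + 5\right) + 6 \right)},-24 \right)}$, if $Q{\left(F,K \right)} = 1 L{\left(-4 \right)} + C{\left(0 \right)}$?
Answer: $-4$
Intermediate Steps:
$L{\left(B \right)} = 3$ ($L{\left(B \right)} = -2 + 5 = 3$)
$Q{\left(F,K \right)} = 4$ ($Q{\left(F,K \right)} = 1 \cdot 3 + 1 = 3 + 1 = 4$)
$- Q{\left(Z{\left(0,\left(5 + 5\right) + 6 \right)},-24 \right)} = \left(-1\right) 4 = -4$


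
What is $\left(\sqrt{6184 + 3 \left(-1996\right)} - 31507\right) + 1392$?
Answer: $-30101$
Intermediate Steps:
$\left(\sqrt{6184 + 3 \left(-1996\right)} - 31507\right) + 1392 = \left(\sqrt{6184 - 5988} - 31507\right) + 1392 = \left(\sqrt{196} - 31507\right) + 1392 = \left(14 - 31507\right) + 1392 = -31493 + 1392 = -30101$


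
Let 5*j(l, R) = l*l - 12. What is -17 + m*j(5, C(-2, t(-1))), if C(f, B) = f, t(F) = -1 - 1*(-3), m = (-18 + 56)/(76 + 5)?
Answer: -6391/405 ≈ -15.780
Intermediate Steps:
m = 38/81 ≈ 0.46914
t(F) = 2 (t(F) = -1 + 3 = 2)
j(l, R) = -12/5 + l²/5 (j(l, R) = (l*l - 12)/5 = (l² - 12)/5 = (-12 + l²)/5 = -12/5 + l²/5)
-17 + m*j(5, C(-2, t(-1))) = -17 + 38*(-12/5 + (⅕)*5²)/81 = -17 + 38*(-12/5 + (⅕)*25)/81 = -17 + 38*(-12/5 + 5)/81 = -17 + (38/81)*(13/5) = -17 + 494/405 = -6391/405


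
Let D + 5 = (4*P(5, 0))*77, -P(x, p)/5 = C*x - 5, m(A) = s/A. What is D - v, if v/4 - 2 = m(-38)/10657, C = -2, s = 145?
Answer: 4674725311/202483 ≈ 23087.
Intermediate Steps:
m(A) = 145/A
v = 1619574/202483 (v = 8 + 4*((145/(-38))/10657) = 8 + 4*((145*(-1/38))*(1/10657)) = 8 + 4*(-145/38*1/10657) = 8 + 4*(-145/404966) = 8 - 290/202483 = 1619574/202483 ≈ 7.9986)
P(x, p) = 25 + 10*x (P(x, p) = -5*(-2*x - 5) = -5*(-5 - 2*x) = 25 + 10*x)
D = 23095 (D = -5 + (4*(25 + 10*5))*77 = -5 + (4*(25 + 50))*77 = -5 + (4*75)*77 = -5 + 300*77 = -5 + 23100 = 23095)
D - v = 23095 - 1*1619574/202483 = 23095 - 1619574/202483 = 4674725311/202483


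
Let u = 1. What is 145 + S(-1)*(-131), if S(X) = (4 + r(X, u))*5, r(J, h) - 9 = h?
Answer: -9025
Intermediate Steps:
r(J, h) = 9 + h
S(X) = 70 (S(X) = (4 + (9 + 1))*5 = (4 + 10)*5 = 14*5 = 70)
145 + S(-1)*(-131) = 145 + 70*(-131) = 145 - 9170 = -9025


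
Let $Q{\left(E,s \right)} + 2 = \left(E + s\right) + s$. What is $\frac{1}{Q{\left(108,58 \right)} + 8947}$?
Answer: $\frac{1}{9169} \approx 0.00010906$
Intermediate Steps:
$Q{\left(E,s \right)} = -2 + E + 2 s$ ($Q{\left(E,s \right)} = -2 + \left(\left(E + s\right) + s\right) = -2 + \left(E + 2 s\right) = -2 + E + 2 s$)
$\frac{1}{Q{\left(108,58 \right)} + 8947} = \frac{1}{\left(-2 + 108 + 2 \cdot 58\right) + 8947} = \frac{1}{\left(-2 + 108 + 116\right) + 8947} = \frac{1}{222 + 8947} = \frac{1}{9169}$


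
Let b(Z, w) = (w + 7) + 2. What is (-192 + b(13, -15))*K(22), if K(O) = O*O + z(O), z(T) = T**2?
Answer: -191664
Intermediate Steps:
b(Z, w) = 9 + w (b(Z, w) = (7 + w) + 2 = 9 + w)
K(O) = 2*O**2 (K(O) = O*O + O**2 = O**2 + O**2 = 2*O**2)
(-192 + b(13, -15))*K(22) = (-192 + (9 - 15))*(2*22**2) = (-192 - 6)*(2*484) = -198*968 = -191664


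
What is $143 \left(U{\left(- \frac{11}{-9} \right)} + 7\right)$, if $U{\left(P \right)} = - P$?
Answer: $\frac{7436}{9} \approx 826.22$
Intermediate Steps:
$143 \left(U{\left(- \frac{11}{-9} \right)} + 7\right) = 143 \left(- \frac{-11}{-9} + 7\right) = 143 \left(- \frac{\left(-11\right) \left(-1\right)}{9} + 7\right) = 143 \left(\left(-1\right) \frac{11}{9} + 7\right) = 143 \left(- \frac{11}{9} + 7\right) = 143 \cdot \frac{52}{9} = \frac{7436}{9}$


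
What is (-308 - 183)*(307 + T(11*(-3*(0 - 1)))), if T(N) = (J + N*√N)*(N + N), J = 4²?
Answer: -669233 - 1069398*√33 ≈ -6.8125e+6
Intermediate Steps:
J = 16
T(N) = 2*N*(16 + N^(3/2)) (T(N) = (16 + N*√N)*(N + N) = (16 + N^(3/2))*(2*N) = 2*N*(16 + N^(3/2)))
(-308 - 183)*(307 + T(11*(-3*(0 - 1)))) = (-308 - 183)*(307 + (2*(11*(-3*(0 - 1)))^(5/2) + 32*(11*(-3*(0 - 1))))) = -491*(307 + (2*(11*(-3*(-1)))^(5/2) + 32*(11*(-3*(-1))))) = -491*(307 + (2*(11*3)^(5/2) + 32*(11*3))) = -491*(307 + (2*33^(5/2) + 32*33)) = -491*(307 + (2*(1089*√33) + 1056)) = -491*(307 + (2178*√33 + 1056)) = -491*(307 + (1056 + 2178*√33)) = -491*(1363 + 2178*√33) = -669233 - 1069398*√33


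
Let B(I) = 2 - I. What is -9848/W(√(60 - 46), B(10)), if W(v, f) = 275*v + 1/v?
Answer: -9848*√14/3851 ≈ -9.5684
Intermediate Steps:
W(v, f) = 1/v + 275*v
-9848/W(√(60 - 46), B(10)) = -9848/(1/(√(60 - 46)) + 275*√(60 - 46)) = -9848/(1/(√14) + 275*√14) = -9848/(√14/14 + 275*√14) = -9848*√14/3851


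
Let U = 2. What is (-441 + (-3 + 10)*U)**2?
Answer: 182329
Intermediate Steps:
(-441 + (-3 + 10)*U)**2 = (-441 + (-3 + 10)*2)**2 = (-441 + 7*2)**2 = (-441 + 14)**2 = (-427)**2 = 182329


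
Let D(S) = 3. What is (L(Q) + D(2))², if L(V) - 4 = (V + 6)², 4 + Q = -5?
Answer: 256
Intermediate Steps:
Q = -9 (Q = -4 - 5 = -9)
L(V) = 4 + (6 + V)² (L(V) = 4 + (V + 6)² = 4 + (6 + V)²)
(L(Q) + D(2))² = ((4 + (6 - 9)²) + 3)² = ((4 + (-3)²) + 3)² = ((4 + 9) + 3)² = (13 + 3)² = 16² = 256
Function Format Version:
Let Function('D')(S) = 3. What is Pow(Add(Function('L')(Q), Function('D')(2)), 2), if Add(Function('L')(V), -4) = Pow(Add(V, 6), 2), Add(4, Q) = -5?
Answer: 256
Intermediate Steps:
Q = -9 (Q = Add(-4, -5) = -9)
Function('L')(V) = Add(4, Pow(Add(6, V), 2)) (Function('L')(V) = Add(4, Pow(Add(V, 6), 2)) = Add(4, Pow(Add(6, V), 2)))
Pow(Add(Function('L')(Q), Function('D')(2)), 2) = Pow(Add(Add(4, Pow(Add(6, -9), 2)), 3), 2) = Pow(Add(Add(4, Pow(-3, 2)), 3), 2) = Pow(Add(Add(4, 9), 3), 2) = Pow(Add(13, 3), 2) = Pow(16, 2) = 256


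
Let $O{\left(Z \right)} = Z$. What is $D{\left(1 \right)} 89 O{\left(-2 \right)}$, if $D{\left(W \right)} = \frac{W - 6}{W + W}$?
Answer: $445$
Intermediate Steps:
$D{\left(W \right)} = \frac{-6 + W}{2 W}$
$D{\left(1 \right)} 89 O{\left(-2 \right)} = \frac{-6 + 1}{2 \cdot 1} \cdot 89 \left(-2\right) = \frac{1}{2} \cdot 1 \left(-5\right) 89 \left(-2\right) = \left(- \frac{5}{2}\right) 89 \left(-2\right) = \left(- \frac{445}{2}\right) \left(-2\right) = 445$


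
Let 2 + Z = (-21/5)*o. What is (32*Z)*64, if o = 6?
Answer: -278528/5 ≈ -55706.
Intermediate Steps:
Z = -136/5 (Z = -2 - 21/5*6 = -2 - 126/5 = -136/5 ≈ -27.200)
(32*Z)*64 = (32*(-136/5))*64 = -4352/5*64 = -278528/5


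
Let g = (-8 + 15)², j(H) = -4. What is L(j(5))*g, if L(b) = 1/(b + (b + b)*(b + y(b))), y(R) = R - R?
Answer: 7/4 ≈ 1.7500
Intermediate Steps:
y(R) = 0
L(b) = 1/(b + 2*b²) (L(b) = 1/(b + (b + b)*(b + 0)) = 1/(b + (2*b)*b) = 1/(b + 2*b²))
g = 49 (g = 7² = 49)
L(j(5))*g = (1/((-4)*(1 + 2*(-4))))*49 = -1/(4*(1 - 8))*49 = -¼/(-7)*49 = -¼*(-⅐)*49 = (1/28)*49 = 7/4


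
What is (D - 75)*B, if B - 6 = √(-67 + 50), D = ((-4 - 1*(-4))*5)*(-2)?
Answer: -450 - 75*I*√17 ≈ -450.0 - 309.23*I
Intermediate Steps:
D = 0 (D = ((-4 + 4)*5)*(-2) = (0*5)*(-2) = 0*(-2) = 0)
B = 6 + I*√17 (B = 6 + √(-67 + 50) = 6 + √(-17) = 6 + I*√17 ≈ 6.0 + 4.1231*I)
(D - 75)*B = (0 - 75)*(6 + I*√17) = -75*(6 + I*√17) = -450 - 75*I*√17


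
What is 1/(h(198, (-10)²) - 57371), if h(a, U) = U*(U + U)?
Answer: -1/37371 ≈ -2.6759e-5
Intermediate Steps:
h(a, U) = 2*U² (h(a, U) = U*(2*U) = 2*U²)
1/(h(198, (-10)²) - 57371) = 1/(2*((-10)²)² - 57371) = 1/(2*100² - 57371) = 1/(2*10000 - 57371) = 1/(20000 - 57371) = 1/(-37371) = -1/37371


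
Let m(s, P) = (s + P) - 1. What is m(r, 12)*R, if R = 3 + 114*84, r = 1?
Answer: 114948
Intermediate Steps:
m(s, P) = -1 + P + s (m(s, P) = (P + s) - 1 = -1 + P + s)
R = 9579 (R = 3 + 9576 = 9579)
m(r, 12)*R = (-1 + 12 + 1)*9579 = 12*9579 = 114948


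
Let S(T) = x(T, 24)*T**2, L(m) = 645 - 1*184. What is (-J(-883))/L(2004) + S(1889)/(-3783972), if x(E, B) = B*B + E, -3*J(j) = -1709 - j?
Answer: -4055956946789/1744411092 ≈ -2325.1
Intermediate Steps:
J(j) = 1709/3 + j/3 (J(j) = -(-1709 - j)/3 = 1709/3 + j/3)
x(E, B) = E + B**2 (x(E, B) = B**2 + E = E + B**2)
L(m) = 461 (L(m) = 645 - 184 = 461)
S(T) = T**2*(576 + T) (S(T) = (T + 24**2)*T**2 = (T + 576)*T**2 = (576 + T)*T**2 = T**2*(576 + T))
(-J(-883))/L(2004) + S(1889)/(-3783972) = -(1709/3 + (1/3)*(-883))/461 + (1889**2*(576 + 1889))/(-3783972) = -(1709/3 - 883/3)*(1/461) + (3568321*2465)*(-1/3783972) = -1*826/3*(1/461) + 8795911265*(-1/3783972) = -826/3*1/461 - 8795911265/3783972 = -826/1383 - 8795911265/3783972 = -4055956946789/1744411092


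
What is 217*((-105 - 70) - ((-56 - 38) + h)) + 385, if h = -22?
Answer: -12418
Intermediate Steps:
217*((-105 - 70) - ((-56 - 38) + h)) + 385 = 217*((-105 - 70) - ((-56 - 38) - 22)) + 385 = 217*(-175 - (-94 - 22)) + 385 = 217*(-175 - 1*(-116)) + 385 = 217*(-175 + 116) + 385 = 217*(-59) + 385 = -12803 + 385 = -12418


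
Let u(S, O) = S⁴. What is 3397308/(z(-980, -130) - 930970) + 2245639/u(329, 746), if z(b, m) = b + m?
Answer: -9950288745273707/2730088903154620 ≈ -3.6447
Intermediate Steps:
3397308/(z(-980, -130) - 930970) + 2245639/u(329, 746) = 3397308/((-980 - 130) - 930970) + 2245639/(329⁴) = 3397308/(-1110 - 930970) + 2245639/11716114081 = 3397308/(-932080) + 2245639*(1/11716114081) = 3397308*(-1/932080) + 2245639/11716114081 = -849327/233020 + 2245639/11716114081 = -9950288745273707/2730088903154620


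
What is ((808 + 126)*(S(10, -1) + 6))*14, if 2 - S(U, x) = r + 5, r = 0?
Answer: 39228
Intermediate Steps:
S(U, x) = -3 (S(U, x) = 2 - (0 + 5) = 2 - 1*5 = 2 - 5 = -3)
((808 + 126)*(S(10, -1) + 6))*14 = ((808 + 126)*(-3 + 6))*14 = (934*3)*14 = 2802*14 = 39228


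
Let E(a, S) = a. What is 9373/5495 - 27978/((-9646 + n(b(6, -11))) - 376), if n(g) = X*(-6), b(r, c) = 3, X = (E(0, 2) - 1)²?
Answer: 17695111/3935990 ≈ 4.4957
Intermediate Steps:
X = 1 (X = (0 - 1)² = (-1)² = 1)
n(g) = -6 (n(g) = 1*(-6) = -6)
9373/5495 - 27978/((-9646 + n(b(6, -11))) - 376) = 9373/5495 - 27978/((-9646 - 6) - 376) = 9373*(1/5495) - 27978/(-9652 - 376) = 1339/785 - 27978/(-10028) = 1339/785 - 27978*(-1/10028) = 1339/785 + 13989/5014 = 17695111/3935990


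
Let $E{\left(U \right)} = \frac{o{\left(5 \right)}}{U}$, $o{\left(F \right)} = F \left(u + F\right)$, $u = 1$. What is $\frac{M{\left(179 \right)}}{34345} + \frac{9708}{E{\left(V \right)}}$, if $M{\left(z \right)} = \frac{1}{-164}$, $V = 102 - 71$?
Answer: $\frac{56503789527}{5632580} \approx 10032.0$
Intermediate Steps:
$o{\left(F \right)} = F \left(1 + F\right)$
$V = 31$
$E{\left(U \right)} = \frac{30}{U}$ ($E{\left(U \right)} = \frac{5 \left(1 + 5\right)}{U} = \frac{5 \cdot 6}{U} = \frac{30}{U}$)
$M{\left(z \right)} = - \frac{1}{164}$
$\frac{M{\left(179 \right)}}{34345} + \frac{9708}{E{\left(V \right)}} = - \frac{1}{164 \cdot 34345} + \frac{9708}{30 \cdot \frac{1}{31}} = \left(- \frac{1}{164}\right) \frac{1}{34345} + \frac{9708}{30 \cdot \frac{1}{31}} = - \frac{1}{5632580} + \frac{9708}{\frac{30}{31}} = - \frac{1}{5632580} + 9708 \cdot \frac{31}{30} = - \frac{1}{5632580} + \frac{50158}{5} = \frac{56503789527}{5632580}$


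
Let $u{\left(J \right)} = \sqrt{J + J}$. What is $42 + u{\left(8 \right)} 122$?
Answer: $530$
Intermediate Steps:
$u{\left(J \right)} = \sqrt{2} \sqrt{J}$ ($u{\left(J \right)} = \sqrt{2 J} = \sqrt{2} \sqrt{J}$)
$42 + u{\left(8 \right)} 122 = 42 + \sqrt{2} \sqrt{8} \cdot 122 = 42 + \sqrt{2} \cdot 2 \sqrt{2} \cdot 122 = 42 + 4 \cdot 122 = 42 + 488 = 530$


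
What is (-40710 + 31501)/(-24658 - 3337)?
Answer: 9209/27995 ≈ 0.32895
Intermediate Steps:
(-40710 + 31501)/(-24658 - 3337) = -9209/(-27995) = -9209*(-1/27995) = 9209/27995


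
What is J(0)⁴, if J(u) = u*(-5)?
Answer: 0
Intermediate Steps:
J(u) = -5*u
J(0)⁴ = (-5*0)⁴ = 0⁴ = 0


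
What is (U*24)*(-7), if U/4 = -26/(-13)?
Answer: -1344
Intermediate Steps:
U = 8 (U = 4*(-26/(-13)) = 4*(-26*(-1/13)) = 4*2 = 8)
(U*24)*(-7) = (8*24)*(-7) = 192*(-7) = -1344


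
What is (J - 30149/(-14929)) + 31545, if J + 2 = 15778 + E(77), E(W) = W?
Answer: 707634891/14929 ≈ 47400.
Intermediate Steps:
J = 15853 (J = -2 + (15778 + 77) = -2 + 15855 = 15853)
(J - 30149/(-14929)) + 31545 = (15853 - 30149/(-14929)) + 31545 = (15853 - 30149*(-1/14929)) + 31545 = (15853 + 30149/14929) + 31545 = 236699586/14929 + 31545 = 707634891/14929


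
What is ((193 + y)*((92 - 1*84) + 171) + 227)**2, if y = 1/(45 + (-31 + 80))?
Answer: 10685936034225/8836 ≈ 1.2094e+9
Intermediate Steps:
y = 1/94 (y = 1/(45 + 49) = 1/94 ≈ 0.010638)
((193 + y)*((92 - 1*84) + 171) + 227)**2 = ((193 + 1/94)*((92 - 1*84) + 171) + 227)**2 = (18143*((92 - 84) + 171)/94 + 227)**2 = (18143*(8 + 171)/94 + 227)**2 = ((18143/94)*179 + 227)**2 = (3247597/94 + 227)**2 = (3268935/94)**2 = 10685936034225/8836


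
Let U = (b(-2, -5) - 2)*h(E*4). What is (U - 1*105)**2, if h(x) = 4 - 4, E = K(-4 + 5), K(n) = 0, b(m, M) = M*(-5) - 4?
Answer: 11025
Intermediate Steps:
b(m, M) = -4 - 5*M (b(m, M) = -5*M - 4 = -4 - 5*M)
E = 0
h(x) = 0
U = 0 (U = ((-4 - 5*(-5)) - 2)*0 = ((-4 + 25) - 2)*0 = (21 - 2)*0 = 19*0 = 0)
(U - 1*105)**2 = (0 - 1*105)**2 = (0 - 105)**2 = (-105)**2 = 11025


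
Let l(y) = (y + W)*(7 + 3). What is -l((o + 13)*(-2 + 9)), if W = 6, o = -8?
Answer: -410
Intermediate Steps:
l(y) = 60 + 10*y (l(y) = (y + 6)*(7 + 3) = (6 + y)*10 = 60 + 10*y)
-l((o + 13)*(-2 + 9)) = -(60 + 10*((-8 + 13)*(-2 + 9))) = -(60 + 10*(5*7)) = -(60 + 10*35) = -(60 + 350) = -1*410 = -410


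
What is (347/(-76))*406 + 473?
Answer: -52467/38 ≈ -1380.7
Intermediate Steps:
(347/(-76))*406 + 473 = (347*(-1/76))*406 + 473 = -347/76*406 + 473 = -70441/38 + 473 = -52467/38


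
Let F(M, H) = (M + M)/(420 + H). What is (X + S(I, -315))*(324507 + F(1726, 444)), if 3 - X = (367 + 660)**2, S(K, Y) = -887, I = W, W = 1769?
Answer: -24664177825625/72 ≈ -3.4256e+11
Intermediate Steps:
I = 1769
X = -1054726 (X = 3 - (367 + 660)**2 = 3 - 1*1027**2 = 3 - 1*1054729 = 3 - 1054729 = -1054726)
F(M, H) = 2*M/(420 + H) (F(M, H) = (2*M)/(420 + H) = 2*M/(420 + H))
(X + S(I, -315))*(324507 + F(1726, 444)) = (-1054726 - 887)*(324507 + 2*1726/(420 + 444)) = -1055613*(324507 + 2*1726/864) = -1055613*(324507 + 2*1726*(1/864)) = -1055613*(324507 + 863/216) = -1055613*70094375/216 = -24664177825625/72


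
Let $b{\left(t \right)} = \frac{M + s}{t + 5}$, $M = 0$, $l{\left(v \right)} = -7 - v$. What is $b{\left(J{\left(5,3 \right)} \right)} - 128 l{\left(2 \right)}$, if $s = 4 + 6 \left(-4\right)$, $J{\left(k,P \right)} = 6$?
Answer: $\frac{12652}{11} \approx 1150.2$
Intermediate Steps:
$s = -20$ ($s = 4 - 24 = -20$)
$b{\left(t \right)} = - \frac{20}{5 + t}$ ($b{\left(t \right)} = \frac{0 - 20}{t + 5} = - \frac{20}{5 + t}$)
$b{\left(J{\left(5,3 \right)} \right)} - 128 l{\left(2 \right)} = - \frac{20}{5 + 6} - 128 \left(-7 - 2\right) = - \frac{20}{11} - 128 \left(-7 - 2\right) = \left(-20\right) \frac{1}{11} - -1152 = - \frac{20}{11} + 1152 = \frac{12652}{11}$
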